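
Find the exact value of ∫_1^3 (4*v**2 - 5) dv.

By the power rule, an antiderivative is F(v) = 4*v**3/3 - 5*v.
Then F(3) - F(1) = (21) - (-11/3) = 74/3.

74/3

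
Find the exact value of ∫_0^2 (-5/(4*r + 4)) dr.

An antiderivative is F(r) = -5*log(4*r + 4)/4.
Then F(2) - F(0) = (-5*log(12)/4) - (-5*log(2)/2) = -5*log(3)/4.

-5*log(3)/4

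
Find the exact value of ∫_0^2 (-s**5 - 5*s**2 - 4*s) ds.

By the power rule, an antiderivative is F(s) = -s**6/6 - 5*s**3/3 - 2*s**2.
Then F(2) - F(0) = (-32) - (0) = -32.

-32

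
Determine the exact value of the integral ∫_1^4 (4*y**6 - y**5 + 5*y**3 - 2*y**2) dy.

By the power rule, an antiderivative is F(y) = 4*y**7/7 - y**6/6 + 5*y**4/4 - 2*y**3/3.
Then F(4) - F(1) = (188096/21) - (83/84) = 250767/28.

250767/28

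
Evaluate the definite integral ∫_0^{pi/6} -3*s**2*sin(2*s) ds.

Integrate by parts twice (u = s^2, dv = -3*sin(2*s) ds).
An antiderivative is F(s) = 3*s**2*cos(2*s)/2 - 3*s*sin(2*s)/2 - 3*cos(2*s)/4.
Then F(pi/6) - F(0) = (-sqrt(3)*pi/8 - 3/8 + pi**2/48) - (-3/4) = -sqrt(3)*pi/8 + pi**2/48 + 3/8.

-sqrt(3)*pi/8 + pi**2/48 + 3/8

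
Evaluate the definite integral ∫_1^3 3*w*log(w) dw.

Integrate by parts once (u = ln w, dv = 3*w dw).
An antiderivative is F(w) = 3*w**2*(2*log(w) - 1)/4.
Then F(3) - F(1) = (-27/4 + 27*log(3)/2) - (-3/4) = -6 + 27*log(3)/2.

-6 + 27*log(3)/2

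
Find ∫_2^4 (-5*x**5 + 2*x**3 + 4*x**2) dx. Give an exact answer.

By the power rule, an antiderivative is F(x) = -5*x**6/6 + x**4/2 + 4*x**3/3.
Then F(4) - F(2) = (-3200) - (-104/3) = -9496/3.

-9496/3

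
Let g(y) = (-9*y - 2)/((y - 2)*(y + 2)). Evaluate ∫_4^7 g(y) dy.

-5*log(5) - 4*log(3) + 9*log(2)

Factor the denominator: y**2 - 4 = (y + 2)(y - 2).
Partial fractions: (-9*y - 2)/((y - 2)*(y + 2)) = -4/(y + 2) - 5/(y - 2).
An antiderivative is F(y) = -5*log(y - 2) - 4*log(y + 2).
Then F(7) - F(4) = (-8*log(3) - 5*log(5)) - (-9*log(2) - 4*log(3)) = -5*log(5) - 4*log(3) + 9*log(2).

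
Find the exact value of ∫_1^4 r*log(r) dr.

-15/4 + 16*log(2)

Integrate by parts once (u = ln r, dv = r dr).
An antiderivative is F(r) = r**2*(2*log(r) - 1)/4.
Then F(4) - F(1) = (-4 + 16*log(2)) - (-1/4) = -15/4 + 16*log(2).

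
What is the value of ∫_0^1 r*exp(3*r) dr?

Integrate by parts once (u = r, dv = exp(3*r) dr).
An antiderivative is F(r) = (3*r - 1)*exp(3*r)/9.
Then F(1) - F(0) = (2*exp(3)/9) - (-1/9) = 1/9 + 2*exp(3)/9.

1/9 + 2*exp(3)/9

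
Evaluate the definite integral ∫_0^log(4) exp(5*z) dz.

1023/5

Let u = exp(z), so du = exp(z) dz. When z = 0, u = 1; when z = log(4), u = 4.
The integral becomes ∫ u**4 du from 1 to 4, with antiderivative u**5/5.
Back in z: F(z) = exp(5*z)/5.
Then F(log(4)) - F(0) = (1024/5) - (1/5) = 1023/5.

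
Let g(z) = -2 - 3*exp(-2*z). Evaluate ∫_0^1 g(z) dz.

An antiderivative is F(z) = -2*z + 3*exp(-2*z)/2.
Then F(1) - F(0) = (-2 + 3*exp(-2)/2) - (3/2) = -7/2 + 3*exp(-2)/2.

-7/2 + 3*exp(-2)/2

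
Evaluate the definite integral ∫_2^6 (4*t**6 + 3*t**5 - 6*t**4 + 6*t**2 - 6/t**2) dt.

By the power rule, an antiderivative is F(t) = 4*t**7/7 + t**6/2 - 6*t**5/5 + 2*t**3 + 6/t.
Then F(6) - F(2) = (6103763/35) - (3001/35) = 6100762/35.

6100762/35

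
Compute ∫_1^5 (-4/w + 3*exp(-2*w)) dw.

-4*log(5) - 3*exp(-10)/2 + 3*exp(-2)/2

An antiderivative is F(w) = -4*log(w) - 3*exp(-2*w)/2.
Then F(5) - F(1) = (-4*log(5) - 3*exp(-10)/2) - (-3*exp(-2)/2) = -4*log(5) - 3*exp(-10)/2 + 3*exp(-2)/2.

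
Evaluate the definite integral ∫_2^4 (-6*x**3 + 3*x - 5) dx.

-352

By the power rule, an antiderivative is F(x) = -3*x**4/2 + 3*x**2/2 - 5*x.
Then F(4) - F(2) = (-380) - (-28) = -352.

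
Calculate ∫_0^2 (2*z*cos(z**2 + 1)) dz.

Let u = z**2 + 1, so du = 2*z dz. When z = 0, u = 1; when z = 2, u = 5.
The integral becomes ∫ cos(u) du from 1 to 5, with antiderivative sin(u).
Back in z: F(z) = sin(z**2 + 1).
Then F(2) - F(0) = (sin(5)) - (sin(1)) = sin(5) - sin(1).

sin(5) - sin(1)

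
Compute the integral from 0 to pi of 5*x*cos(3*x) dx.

Integrate by parts once (u = x, dv = 5*cos(3*x) dx).
An antiderivative is F(x) = 5*x*sin(3*x)/3 + 5*cos(3*x)/9.
Then F(pi) - F(0) = (-5/9) - (5/9) = -10/9.

-10/9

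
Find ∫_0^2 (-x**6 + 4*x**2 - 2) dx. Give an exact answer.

-244/21

By the power rule, an antiderivative is F(x) = -x**7/7 + 4*x**3/3 - 2*x.
Then F(2) - F(0) = (-244/21) - (0) = -244/21.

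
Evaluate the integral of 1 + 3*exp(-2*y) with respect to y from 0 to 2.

7/2 - 3*exp(-4)/2

An antiderivative is F(y) = y - 3*exp(-2*y)/2.
Then F(2) - F(0) = (2 - 3*exp(-4)/2) - (-3/2) = 7/2 - 3*exp(-4)/2.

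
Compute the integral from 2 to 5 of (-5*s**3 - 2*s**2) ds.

-3357/4

By the power rule, an antiderivative is F(s) = -5*s**4/4 - 2*s**3/3.
Then F(5) - F(2) = (-10375/12) - (-76/3) = -3357/4.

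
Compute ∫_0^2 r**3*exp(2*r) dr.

3/8 + 17*exp(4)/8

Integrate by parts 3 times (u = r^3, dv = exp(2*r) dr).
An antiderivative is F(r) = (4*r**3 - 6*r**2 + 6*r - 3)*exp(2*r)/8.
Then F(2) - F(0) = (17*exp(4)/8) - (-3/8) = 3/8 + 17*exp(4)/8.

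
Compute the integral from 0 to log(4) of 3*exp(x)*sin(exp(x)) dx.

3*cos(1) - 3*cos(4)

Let u = exp(x), so du = exp(x) dx. When x = 0, u = 1; when x = log(4), u = 4.
The integral becomes 3·∫ sin(u) du from 1 to 4, with antiderivative -3*cos(u).
Back in x: F(x) = -3*cos(exp(x)).
Then F(log(4)) - F(0) = (-3*cos(4)) - (-3*cos(1)) = 3*cos(1) - 3*cos(4).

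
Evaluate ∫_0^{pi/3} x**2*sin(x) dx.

-1 - pi**2/18 + sqrt(3)*pi/3

Integrate by parts twice (u = x^2, dv = sin(x) dx).
An antiderivative is F(x) = -x**2*cos(x) + 2*x*sin(x) + 2*cos(x).
Then F(pi/3) - F(0) = (-pi**2/18 + 1 + sqrt(3)*pi/3) - (2) = -1 - pi**2/18 + sqrt(3)*pi/3.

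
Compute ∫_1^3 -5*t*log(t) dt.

10 - 45*log(3)/2

Integrate by parts once (u = ln t, dv = -5*t dt).
An antiderivative is F(t) = -5*t**2*(2*log(t) - 1)/4.
Then F(3) - F(1) = (45/4 - 45*log(3)/2) - (5/4) = 10 - 45*log(3)/2.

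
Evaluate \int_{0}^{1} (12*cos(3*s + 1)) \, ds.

-4*sin(1) + 4*sin(4)

Let u = 3*s + 1, so du = 3 ds. When s = 0, u = 1; when s = 1, u = 4.
The integral becomes 4·∫ cos(u) du from 1 to 4, with antiderivative 4*sin(u).
Back in s: F(s) = 4*sin(3*s + 1).
Then F(1) - F(0) = (4*sin(4)) - (4*sin(1)) = -4*sin(1) + 4*sin(4).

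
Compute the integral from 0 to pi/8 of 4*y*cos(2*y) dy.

Integrate by parts once (u = y, dv = 4*cos(2*y) dy).
An antiderivative is F(y) = 2*y*sin(2*y) + cos(2*y).
Then F(pi/8) - F(0) = (sqrt(2)*(pi + 4)/8) - (1) = -1 + sqrt(2)*pi/8 + sqrt(2)/2.

-1 + sqrt(2)*pi/8 + sqrt(2)/2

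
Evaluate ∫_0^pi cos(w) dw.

An antiderivative is F(w) = sin(w).
Then F(pi) - F(0) = (0) - (0) = 0.

0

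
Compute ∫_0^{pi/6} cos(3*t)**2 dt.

pi/12

Use the identity cos^2(3*t) = (1 + cos(6*t))/2.
An antiderivative is F(t) = t/2 + sin(6*t)/12.
Then F(pi/6) - F(0) = (pi/12) - (0) = pi/12.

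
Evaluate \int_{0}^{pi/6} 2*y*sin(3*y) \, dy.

Integrate by parts once (u = y, dv = 2*sin(3*y) dy).
An antiderivative is F(y) = -2*y*cos(3*y)/3 + 2*sin(3*y)/9.
Then F(pi/6) - F(0) = (2/9) - (0) = 2/9.

2/9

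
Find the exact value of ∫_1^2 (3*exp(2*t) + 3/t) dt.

-3*exp(2)/2 + log(8) + 3*exp(4)/2

An antiderivative is F(t) = 3*exp(2*t)/2 + 3*log(t).
Then F(2) - F(1) = (log(8) + 3*exp(4)/2) - (3*exp(2)/2) = -3*exp(2)/2 + log(8) + 3*exp(4)/2.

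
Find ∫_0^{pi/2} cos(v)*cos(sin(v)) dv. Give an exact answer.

sin(1)

Let u = sin(v), so du = cos(v) dv. When v = 0, u = 0; when v = pi/2, u = 1.
The integral becomes ∫ cos(u) du from 0 to 1, with antiderivative sin(u).
Back in v: F(v) = sin(sin(v)).
Then F(pi/2) - F(0) = (sin(1)) - (0) = sin(1).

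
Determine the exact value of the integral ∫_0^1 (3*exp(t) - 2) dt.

-5 + 3*E

An antiderivative is F(t) = -2*t + 3*exp(t).
Then F(1) - F(0) = (-2 + 3*E) - (3) = -5 + 3*E.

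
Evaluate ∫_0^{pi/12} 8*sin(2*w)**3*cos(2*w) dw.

1/16

Let u = sin(2*w), so du = 2*cos(2*w) dw. When w = 0, u = 0; when w = pi/12, u = 1/2.
The integral becomes 4·∫ u**3 du from 0 to 1/2, with antiderivative u**4.
Back in w: F(w) = sin(2*w)**4.
Then F(pi/12) - F(0) = (1/16) - (0) = 1/16.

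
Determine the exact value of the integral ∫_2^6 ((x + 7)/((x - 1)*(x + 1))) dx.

Factor the denominator: x**2 - 1 = (x + 1)(x - 1).
Partial fractions: (x + 7)/((x - 1)*(x + 1)) = -3/(x + 1) + 4/(x - 1).
An antiderivative is F(x) = 4*log(x - 1) - 3*log(x + 1).
Then F(6) - F(2) = (-3*log(7) + 4*log(5)) - (-log(27)) = -3*log(7) + 3*log(3) + 4*log(5).

-3*log(7) + 3*log(3) + 4*log(5)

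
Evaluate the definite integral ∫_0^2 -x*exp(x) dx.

Integrate by parts once (u = x, dv = -exp(x) dx).
An antiderivative is F(x) = (-x + 1)*exp(x).
Then F(2) - F(0) = (-exp(2)) - (1) = -exp(2) - 1.

-exp(2) - 1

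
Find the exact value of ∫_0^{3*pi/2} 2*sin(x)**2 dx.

Use the identity sin^2(x) = (1 - cos(2*x))/2.
An antiderivative is F(x) = x - sin(2*x)/2.
Then F(3*pi/2) - F(0) = (3*pi/2) - (0) = 3*pi/2.

3*pi/2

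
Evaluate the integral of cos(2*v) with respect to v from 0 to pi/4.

An antiderivative is F(v) = sin(2*v)/2.
Then F(pi/4) - F(0) = (1/2) - (0) = 1/2.

1/2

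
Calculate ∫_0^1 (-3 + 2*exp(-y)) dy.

An antiderivative is F(y) = -3*y - 2*exp(-y).
Then F(1) - F(0) = (-3 - 2*exp(-1)) - (-2) = -1 - 2*exp(-1).

-1 - 2*exp(-1)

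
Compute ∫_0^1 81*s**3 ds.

81/4

Let u = 3*s, so du = 3 ds. When s = 0, u = 0; when s = 1, u = 3.
The integral becomes ∫ u**3 du from 0 to 3, with antiderivative u**4/4.
Back in s: F(s) = 81*s**4/4.
Then F(1) - F(0) = (81/4) - (0) = 81/4.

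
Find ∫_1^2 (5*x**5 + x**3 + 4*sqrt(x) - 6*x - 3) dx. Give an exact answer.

By the power rule, an antiderivative is F(x) = 5*x**6/6 + x**4/4 + 8*x**(3/2)/3 - 3*x**2 - 3*x.
Then F(2) - F(1) = (16*sqrt(2)/3 + 118/3) - (-9/4) = 16*sqrt(2)/3 + 499/12.

16*sqrt(2)/3 + 499/12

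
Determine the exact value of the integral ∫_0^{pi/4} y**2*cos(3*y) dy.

Integrate by parts twice (u = y^2, dv = cos(3*y) dy).
An antiderivative is F(y) = y**2*sin(3*y)/3 + 2*y*cos(3*y)/9 - 2*sin(3*y)/27.
Then F(pi/4) - F(0) = (sqrt(2)*(-24*pi - 32 + 9*pi**2)/864) - (0) = sqrt(2)*(-24*pi - 32 + 9*pi**2)/864.

sqrt(2)*(-24*pi - 32 + 9*pi**2)/864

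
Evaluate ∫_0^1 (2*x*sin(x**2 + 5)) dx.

Let u = x**2 + 5, so du = 2*x dx. When x = 0, u = 5; when x = 1, u = 6.
The integral becomes ∫ sin(u) du from 5 to 6, with antiderivative -cos(u).
Back in x: F(x) = -cos(x**2 + 5).
Then F(1) - F(0) = (-cos(6)) - (-cos(5)) = -cos(6) + cos(5).

-cos(6) + cos(5)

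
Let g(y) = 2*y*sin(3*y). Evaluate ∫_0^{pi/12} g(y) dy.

sqrt(2)*(4 - pi)/36

Integrate by parts once (u = y, dv = 2*sin(3*y) dy).
An antiderivative is F(y) = -2*y*cos(3*y)/3 + 2*sin(3*y)/9.
Then F(pi/12) - F(0) = (sqrt(2)*(4 - pi)/36) - (0) = sqrt(2)*(4 - pi)/36.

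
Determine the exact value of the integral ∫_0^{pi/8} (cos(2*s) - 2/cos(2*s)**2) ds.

An antiderivative is F(s) = sin(2*s)/2 - tan(2*s).
Then F(pi/8) - F(0) = (-1 + sqrt(2)/4) - (0) = -1 + sqrt(2)/4.

-1 + sqrt(2)/4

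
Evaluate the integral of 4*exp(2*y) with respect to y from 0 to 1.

-2 + 2*exp(2)

An antiderivative is F(y) = 2*exp(2*y).
Then F(1) - F(0) = (2*exp(2)) - (2) = -2 + 2*exp(2).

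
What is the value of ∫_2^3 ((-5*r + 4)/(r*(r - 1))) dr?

log(8/81)

Factor the denominator: r**2 - r = r(r - 1).
Partial fractions: (-5*r + 4)/(r*(r - 1)) = -4/r - 1/(r - 1).
An antiderivative is F(r) = -4*log(r) - log(r - 1).
Then F(3) - F(2) = (-4*log(3) - log(2)) - (-log(16)) = log(8/81).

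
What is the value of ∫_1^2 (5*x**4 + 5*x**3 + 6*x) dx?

By the power rule, an antiderivative is F(x) = x**5 + 5*x**4/4 + 3*x**2.
Then F(2) - F(1) = (64) - (21/4) = 235/4.

235/4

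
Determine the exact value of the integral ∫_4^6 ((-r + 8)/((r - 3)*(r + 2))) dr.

Factor the denominator: r**2 - r - 6 = (r + 2)(r - 3).
Partial fractions: (-r + 8)/((r - 3)*(r + 2)) = -2/(r + 2) + 1/(r - 3).
An antiderivative is F(r) = log(r - 3) - 2*log(r + 2).
Then F(6) - F(4) = (log(3/64)) - (-log(36)) = log(27/16).

log(27/16)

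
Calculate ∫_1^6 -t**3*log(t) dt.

-324*log(3) - 324*log(2) + 1295/16

Integrate by parts once (u = ln t, dv = -t**3 dt).
An antiderivative is F(t) = -t**4*(4*log(t) - 1)/16.
Then F(6) - F(1) = (-324*log(3) - 324*log(2) + 81) - (1/16) = -324*log(3) - 324*log(2) + 1295/16.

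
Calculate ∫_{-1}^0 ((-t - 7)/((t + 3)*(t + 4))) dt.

-7*log(3) + 10*log(2)

Factor the denominator: t**2 + 7*t + 12 = (t + 4)(t + 3).
Partial fractions: (-t - 7)/((t + 3)*(t + 4)) = 3/(t + 4) - 4/(t + 3).
An antiderivative is F(t) = -4*log(t + 3) + 3*log(t + 4).
Then F(0) - F(-1) = (log(64/81)) - (log(27/16)) = -7*log(3) + 10*log(2).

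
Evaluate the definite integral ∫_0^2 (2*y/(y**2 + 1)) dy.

log(5)

Let u = y**2 + 1, so du = 2*y dy. When y = 0, u = 1; when y = 2, u = 5.
The integral becomes ∫ 1/u du from 1 to 5, with antiderivative log(u).
Back in y: F(y) = log(y**2 + 1).
Then F(2) - F(0) = (log(5)) - (0) = log(5).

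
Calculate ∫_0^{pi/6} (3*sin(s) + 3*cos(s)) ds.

9/2 - 3*sqrt(3)/2

An antiderivative is F(s) = 3*sin(s) - 3*cos(s).
Then F(pi/6) - F(0) = (3/2 - 3*sqrt(3)/2) - (-3) = 9/2 - 3*sqrt(3)/2.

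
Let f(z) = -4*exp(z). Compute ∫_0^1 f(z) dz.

An antiderivative is F(z) = -4*exp(z).
Then F(1) - F(0) = (-4*E) - (-4) = 4 - 4*E.

4 - 4*E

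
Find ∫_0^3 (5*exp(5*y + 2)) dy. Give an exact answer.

Let u = 5*y + 2, so du = 5 dy. When y = 0, u = 2; when y = 3, u = 17.
The integral becomes ∫ exp(u) du from 2 to 17, with antiderivative exp(u).
Back in y: F(y) = exp(5*y + 2).
Then F(3) - F(0) = (exp(17)) - (exp(2)) = -exp(2) + exp(17).

-exp(2) + exp(17)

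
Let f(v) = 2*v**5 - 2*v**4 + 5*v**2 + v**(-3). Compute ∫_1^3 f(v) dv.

8534/45

By the power rule, an antiderivative is F(v) = v**6/3 - 2*v**5/5 + 5*v**3/3 - 1/(2*v**2).
Then F(3) - F(1) = (17167/90) - (11/10) = 8534/45.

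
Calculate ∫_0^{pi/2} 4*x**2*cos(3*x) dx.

Integrate by parts twice (u = x^2, dv = 4*cos(3*x) dx).
An antiderivative is F(x) = 4*x**2*sin(3*x)/3 + 8*x*cos(3*x)/9 - 8*sin(3*x)/27.
Then F(pi/2) - F(0) = (8/27 - pi**2/3) - (0) = 8/27 - pi**2/3.

8/27 - pi**2/3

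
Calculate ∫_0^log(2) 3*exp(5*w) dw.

93/5

Let u = exp(w), so du = exp(w) dw. When w = 0, u = 1; when w = log(2), u = 2.
The integral becomes 3·∫ u**4 du from 1 to 2, with antiderivative 3*u**5/5.
Back in w: F(w) = 3*exp(5*w)/5.
Then F(log(2)) - F(0) = (96/5) - (3/5) = 93/5.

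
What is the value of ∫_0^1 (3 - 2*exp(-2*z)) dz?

exp(-2) + 2

An antiderivative is F(z) = 3*z + exp(-2*z).
Then F(1) - F(0) = (exp(-2) + 3) - (1) = exp(-2) + 2.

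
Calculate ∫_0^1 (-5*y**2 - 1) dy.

By the power rule, an antiderivative is F(y) = -5*y**3/3 - y.
Then F(1) - F(0) = (-8/3) - (0) = -8/3.

-8/3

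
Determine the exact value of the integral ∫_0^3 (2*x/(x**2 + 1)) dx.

Let u = x**2 + 1, so du = 2*x dx. When x = 0, u = 1; when x = 3, u = 10.
The integral becomes ∫ 1/u du from 1 to 10, with antiderivative log(u).
Back in x: F(x) = log(x**2 + 1).
Then F(3) - F(0) = (log(10)) - (0) = log(10).

log(10)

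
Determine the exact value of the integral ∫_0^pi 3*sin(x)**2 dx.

3*pi/2

Use the identity sin^2(x) = (1 - cos(2*x))/2.
An antiderivative is F(x) = 3*x/2 - 3*sin(2*x)/4.
Then F(pi) - F(0) = (3*pi/2) - (0) = 3*pi/2.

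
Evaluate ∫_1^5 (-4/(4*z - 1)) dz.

log(3/19)

An antiderivative is F(z) = -log(4*z - 1).
Then F(5) - F(1) = (-log(19)) - (-log(3)) = log(3/19).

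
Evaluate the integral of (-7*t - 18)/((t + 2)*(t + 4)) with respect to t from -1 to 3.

Factor the denominator: t**2 + 6*t + 8 = (t + 4)(t + 2).
Partial fractions: (-7*t - 18)/((t + 2)*(t + 4)) = -5/(t + 4) - 2/(t + 2).
An antiderivative is F(t) = -2*log(t + 2) - 5*log(t + 4).
Then F(3) - F(-1) = (-5*log(7) - 2*log(5)) - (-5*log(3)) = -5*log(7) - 2*log(5) + 5*log(3).

-5*log(7) - 2*log(5) + 5*log(3)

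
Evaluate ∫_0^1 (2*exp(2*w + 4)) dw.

-exp(4) + exp(6)

Let u = 2*w + 4, so du = 2 dw. When w = 0, u = 4; when w = 1, u = 6.
The integral becomes ∫ exp(u) du from 4 to 6, with antiderivative exp(u).
Back in w: F(w) = exp(2*w + 4).
Then F(1) - F(0) = (exp(6)) - (exp(4)) = -exp(4) + exp(6).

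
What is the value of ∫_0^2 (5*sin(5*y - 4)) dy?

-cos(6) + cos(4)

Let u = 5*y - 4, so du = 5 dy. When y = 0, u = -4; when y = 2, u = 6.
The integral becomes ∫ sin(u) du from -4 to 6, with antiderivative -cos(u).
Back in y: F(y) = -cos(5*y - 4).
Then F(2) - F(0) = (-cos(6)) - (-cos(4)) = -cos(6) + cos(4).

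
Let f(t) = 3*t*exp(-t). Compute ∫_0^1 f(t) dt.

Integrate by parts once (u = t, dv = 3*exp(-t) dt).
An antiderivative is F(t) = (-3*t - 3)*exp(-t).
Then F(1) - F(0) = (-6*exp(-1)) - (-3) = 3 - 6*exp(-1).

3 - 6*exp(-1)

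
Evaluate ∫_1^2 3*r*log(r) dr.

Integrate by parts once (u = ln r, dv = 3*r dr).
An antiderivative is F(r) = 3*r**2*(2*log(r) - 1)/4.
Then F(2) - F(1) = (-3 + log(64)) - (-3/4) = -9/4 + log(64).

-9/4 + log(64)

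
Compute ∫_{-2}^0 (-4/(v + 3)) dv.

-log(81)

An antiderivative is F(v) = -4*log(v + 3).
Then F(0) - F(-2) = (-log(81)) - (0) = -log(81).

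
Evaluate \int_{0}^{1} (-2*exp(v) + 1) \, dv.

3 - 2*E

An antiderivative is F(v) = v - 2*exp(v).
Then F(1) - F(0) = (1 - 2*E) - (-2) = 3 - 2*E.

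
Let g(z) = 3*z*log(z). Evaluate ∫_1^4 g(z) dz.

-45/4 + 48*log(2)

Integrate by parts once (u = ln z, dv = 3*z dz).
An antiderivative is F(z) = 3*z**2*(2*log(z) - 1)/4.
Then F(4) - F(1) = (-12 + 48*log(2)) - (-3/4) = -45/4 + 48*log(2).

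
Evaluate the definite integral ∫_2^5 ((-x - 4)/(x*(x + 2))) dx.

Factor the denominator: x**2 + 2*x = (x + 2)x.
Partial fractions: (-x - 4)/(x*(x + 2)) = 1/(x + 2) - 2/x.
An antiderivative is F(x) = -2*log(x) + log(x + 2).
Then F(5) - F(2) = (log(7/25)) - (0) = log(7/25).

log(7/25)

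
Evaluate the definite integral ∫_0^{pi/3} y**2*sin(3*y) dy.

-4/27 + pi**2/27

Integrate by parts twice (u = y^2, dv = sin(3*y) dy).
An antiderivative is F(y) = -y**2*cos(3*y)/3 + 2*y*sin(3*y)/9 + 2*cos(3*y)/27.
Then F(pi/3) - F(0) = (-2/27 + pi**2/27) - (2/27) = -4/27 + pi**2/27.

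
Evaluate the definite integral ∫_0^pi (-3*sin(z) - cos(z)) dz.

-6

An antiderivative is F(z) = -sin(z) + 3*cos(z).
Then F(pi) - F(0) = (-3) - (3) = -6.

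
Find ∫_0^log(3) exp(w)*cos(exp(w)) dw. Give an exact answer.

-sin(1) + sin(3)

Let u = exp(w), so du = exp(w) dw. When w = 0, u = 1; when w = log(3), u = 3.
The integral becomes ∫ cos(u) du from 1 to 3, with antiderivative sin(u).
Back in w: F(w) = sin(exp(w)).
Then F(log(3)) - F(0) = (sin(3)) - (sin(1)) = -sin(1) + sin(3).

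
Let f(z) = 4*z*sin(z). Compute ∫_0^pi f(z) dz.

4*pi

Integrate by parts once (u = z, dv = 4*sin(z) dz).
An antiderivative is F(z) = -4*z*cos(z) + 4*sin(z).
Then F(pi) - F(0) = (4*pi) - (0) = 4*pi.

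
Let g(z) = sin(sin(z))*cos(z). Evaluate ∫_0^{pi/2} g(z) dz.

1 - cos(1)

Let u = sin(z), so du = cos(z) dz. When z = 0, u = 0; when z = pi/2, u = 1.
The integral becomes ∫ sin(u) du from 0 to 1, with antiderivative -cos(u).
Back in z: F(z) = -cos(sin(z)).
Then F(pi/2) - F(0) = (-cos(1)) - (-1) = 1 - cos(1).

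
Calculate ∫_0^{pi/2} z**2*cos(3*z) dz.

Integrate by parts twice (u = z^2, dv = cos(3*z) dz).
An antiderivative is F(z) = z**2*sin(3*z)/3 + 2*z*cos(3*z)/9 - 2*sin(3*z)/27.
Then F(pi/2) - F(0) = (2/27 - pi**2/12) - (0) = 2/27 - pi**2/12.

2/27 - pi**2/12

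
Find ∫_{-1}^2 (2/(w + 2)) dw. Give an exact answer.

log(16)

An antiderivative is F(w) = 2*log(w + 2).
Then F(2) - F(-1) = (log(16)) - (0) = log(16).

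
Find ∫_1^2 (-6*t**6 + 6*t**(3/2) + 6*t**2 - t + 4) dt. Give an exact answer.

By the power rule, an antiderivative is F(t) = -6*t**7/7 + 12*t**(5/2)/5 + 2*t**3 - t**2/2 + 4*t.
Then F(2) - F(1) = (-614/7 + 48*sqrt(2)/5) - (493/70) = -6633/70 + 48*sqrt(2)/5.

-6633/70 + 48*sqrt(2)/5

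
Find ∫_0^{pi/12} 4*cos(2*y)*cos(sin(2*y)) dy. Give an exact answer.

Let u = sin(2*y), so du = 2*cos(2*y) dy. When y = 0, u = 0; when y = pi/12, u = 1/2.
The integral becomes 2·∫ cos(u) du from 0 to 1/2, with antiderivative 2*sin(u).
Back in y: F(y) = 2*sin(sin(2*y)).
Then F(pi/12) - F(0) = (2*sin(1/2)) - (0) = 2*sin(1/2).

2*sin(1/2)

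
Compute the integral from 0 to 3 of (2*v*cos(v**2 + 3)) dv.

sin(12) - sin(3)

Let u = v**2 + 3, so du = 2*v dv. When v = 0, u = 3; when v = 3, u = 12.
The integral becomes ∫ cos(u) du from 3 to 12, with antiderivative sin(u).
Back in v: F(v) = sin(v**2 + 3).
Then F(3) - F(0) = (sin(12)) - (sin(3)) = sin(12) - sin(3).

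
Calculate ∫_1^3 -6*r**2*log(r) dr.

Integrate by parts once (u = ln r, dv = -6*r**2 dr).
An antiderivative is F(r) = -2*r**3*(3*log(r) - 1)/3.
Then F(3) - F(1) = (18 - 54*log(3)) - (2/3) = 52/3 - 54*log(3).

52/3 - 54*log(3)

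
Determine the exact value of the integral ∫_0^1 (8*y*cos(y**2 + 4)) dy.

4*sin(5) - 4*sin(4)

Let u = y**2 + 4, so du = 2*y dy. When y = 0, u = 4; when y = 1, u = 5.
The integral becomes 4·∫ cos(u) du from 4 to 5, with antiderivative 4*sin(u).
Back in y: F(y) = 4*sin(y**2 + 4).
Then F(1) - F(0) = (4*sin(5)) - (4*sin(4)) = 4*sin(5) - 4*sin(4).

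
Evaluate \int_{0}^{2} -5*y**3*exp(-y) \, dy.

Integrate by parts 3 times (u = y^3, dv = -5*exp(-y) dy).
An antiderivative is F(y) = (5*y**3 + 15*y**2 + 30*y + 30)*exp(-y).
Then F(2) - F(0) = (190*exp(-2)) - (30) = -30 + 190*exp(-2).

-30 + 190*exp(-2)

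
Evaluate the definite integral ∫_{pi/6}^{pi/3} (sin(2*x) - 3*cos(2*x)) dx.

1/2

An antiderivative is F(x) = -3*sin(2*x)/2 - cos(2*x)/2.
Then F(pi/3) - F(pi/6) = (1/4 - 3*sqrt(3)/4) - (-3*sqrt(3)/4 - 1/4) = 1/2.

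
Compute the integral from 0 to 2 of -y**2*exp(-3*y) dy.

Integrate by parts twice (u = y^2, dv = -exp(-3*y) dy).
An antiderivative is F(y) = (9*y**2 + 6*y + 2)*exp(-3*y)/27.
Then F(2) - F(0) = (50*exp(-6)/27) - (2/27) = -2/27 + 50*exp(-6)/27.

-2/27 + 50*exp(-6)/27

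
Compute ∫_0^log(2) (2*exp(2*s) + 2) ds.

An antiderivative is F(s) = exp(2*s) + 2*s.
Then F(log(2)) - F(0) = (2*log(2) + 4) - (1) = log(4) + 3.

log(4) + 3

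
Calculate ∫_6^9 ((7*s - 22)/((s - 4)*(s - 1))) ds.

-3*log(5) + 13*log(2)

Factor the denominator: s**2 - 5*s + 4 = (s - 1)(s - 4).
Partial fractions: (7*s - 22)/((s - 4)*(s - 1)) = 5/(s - 1) + 2/(s - 4).
An antiderivative is F(s) = 2*log(s - 4) + 5*log(s - 1).
Then F(9) - F(6) = (2*log(5) + 15*log(2)) - (2*log(2) + 5*log(5)) = -3*log(5) + 13*log(2).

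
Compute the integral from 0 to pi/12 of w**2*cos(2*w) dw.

-1/8 + pi**2/576 + sqrt(3)*pi/48

Integrate by parts twice (u = w^2, dv = cos(2*w) dw).
An antiderivative is F(w) = w**2*sin(2*w)/2 + w*cos(2*w)/2 - sin(2*w)/4.
Then F(pi/12) - F(0) = (-1/8 + pi**2/576 + sqrt(3)*pi/48) - (0) = -1/8 + pi**2/576 + sqrt(3)*pi/48.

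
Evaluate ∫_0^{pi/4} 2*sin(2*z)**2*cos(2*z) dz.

Let u = sin(2*z), so du = 2*cos(2*z) dz. When z = 0, u = 0; when z = pi/4, u = 1.
The integral becomes ∫ u**2 du from 0 to 1, with antiderivative u**3/3.
Back in z: F(z) = sin(2*z)**3/3.
Then F(pi/4) - F(0) = (1/3) - (0) = 1/3.

1/3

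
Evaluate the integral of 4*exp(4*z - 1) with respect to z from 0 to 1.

-(1 - exp(4))*exp(-1)

Let u = 4*z - 1, so du = 4 dz. When z = 0, u = -1; when z = 1, u = 3.
The integral becomes ∫ exp(u) du from -1 to 3, with antiderivative exp(u).
Back in z: F(z) = exp(4*z - 1).
Then F(1) - F(0) = (exp(3)) - (exp(-1)) = -(1 - exp(4))*exp(-1).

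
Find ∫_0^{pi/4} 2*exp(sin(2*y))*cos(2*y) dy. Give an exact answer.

-1 + E

Let u = sin(2*y), so du = 2*cos(2*y) dy. When y = 0, u = 0; when y = pi/4, u = 1.
The integral becomes ∫ exp(u) du from 0 to 1, with antiderivative exp(u).
Back in y: F(y) = exp(sin(2*y)).
Then F(pi/4) - F(0) = (E) - (1) = -1 + E.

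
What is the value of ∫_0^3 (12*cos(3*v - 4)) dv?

4*sin(5) + 4*sin(4)

Let u = 3*v - 4, so du = 3 dv. When v = 0, u = -4; when v = 3, u = 5.
The integral becomes 4·∫ cos(u) du from -4 to 5, with antiderivative 4*sin(u).
Back in v: F(v) = 4*sin(3*v - 4).
Then F(3) - F(0) = (4*sin(5)) - (-4*sin(4)) = 4*sin(5) + 4*sin(4).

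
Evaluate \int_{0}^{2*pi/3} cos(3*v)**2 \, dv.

pi/3

Use the identity cos^2(3*v) = (1 + cos(6*v))/2.
An antiderivative is F(v) = v/2 + sin(6*v)/12.
Then F(2*pi/3) - F(0) = (pi/3) - (0) = pi/3.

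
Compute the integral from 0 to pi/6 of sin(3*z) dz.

1/3

An antiderivative is F(z) = -cos(3*z)/3.
Then F(pi/6) - F(0) = (0) - (-1/3) = 1/3.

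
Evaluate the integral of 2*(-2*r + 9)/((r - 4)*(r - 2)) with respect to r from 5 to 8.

Factor the denominator: r**2 - 6*r + 8 = (r - 2)(r - 4).
Partial fractions: 2*(-2*r + 9)/((r - 4)*(r - 2)) = -5/(r - 2) + 1/(r - 4).
An antiderivative is F(r) = log(r - 4) - 5*log(r - 2).
Then F(8) - F(5) = (-5*log(3) - 3*log(2)) - (-5*log(3)) = -log(8).

-log(8)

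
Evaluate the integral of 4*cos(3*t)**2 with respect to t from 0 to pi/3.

2*pi/3

Use the identity cos^2(3*t) = (1 + cos(6*t))/2.
An antiderivative is F(t) = 2*t + sin(6*t)/3.
Then F(pi/3) - F(0) = (2*pi/3) - (0) = 2*pi/3.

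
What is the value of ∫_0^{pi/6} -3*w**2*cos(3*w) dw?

2/9 - pi**2/36

Integrate by parts twice (u = w^2, dv = -3*cos(3*w) dw).
An antiderivative is F(w) = -w**2*sin(3*w) - 2*w*cos(3*w)/3 + 2*sin(3*w)/9.
Then F(pi/6) - F(0) = (2/9 - pi**2/36) - (0) = 2/9 - pi**2/36.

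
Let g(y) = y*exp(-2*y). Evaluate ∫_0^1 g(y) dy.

Integrate by parts once (u = y, dv = exp(-2*y) dy).
An antiderivative is F(y) = (-2*y - 1)*exp(-2*y)/4.
Then F(1) - F(0) = (-3*exp(-2)/4) - (-1/4) = (-3 + exp(2))*exp(-2)/4.

(-3 + exp(2))*exp(-2)/4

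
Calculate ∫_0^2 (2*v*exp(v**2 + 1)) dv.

-exp(1) + exp(5)

Let u = v**2 + 1, so du = 2*v dv. When v = 0, u = 1; when v = 2, u = 5.
The integral becomes ∫ exp(u) du from 1 to 5, with antiderivative exp(u).
Back in v: F(v) = exp(v**2 + 1).
Then F(2) - F(0) = (exp(5)) - (exp(1)) = -exp(1) + exp(5).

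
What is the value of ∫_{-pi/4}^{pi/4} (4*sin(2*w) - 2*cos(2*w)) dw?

-2

An antiderivative is F(w) = -sin(2*w) - 2*cos(2*w).
Then F(pi/4) - F(-pi/4) = (-1) - (1) = -2.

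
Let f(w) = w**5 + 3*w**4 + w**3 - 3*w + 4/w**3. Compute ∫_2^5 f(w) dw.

By the power rule, an antiderivative is F(w) = w**6/6 + 3*w**5/5 + w**4/4 - 3*w**2/2 - 2/w**2.
Then F(5) - F(2) = (1379351/300) - (821/30) = 457047/100.

457047/100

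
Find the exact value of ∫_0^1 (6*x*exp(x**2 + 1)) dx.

3*E*(-1 + E)

Let u = x**2 + 1, so du = 2*x dx. When x = 0, u = 1; when x = 1, u = 2.
The integral becomes 3·∫ exp(u) du from 1 to 2, with antiderivative 3*exp(u).
Back in x: F(x) = 3*exp(x**2 + 1).
Then F(1) - F(0) = (3*exp(2)) - (3*exp(1)) = 3*exp(1)*(-1 + exp(1)).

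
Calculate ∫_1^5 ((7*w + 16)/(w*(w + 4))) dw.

Factor the denominator: w**2 + 4*w = (w + 4)w.
Partial fractions: (7*w + 16)/(w*(w + 4)) = 3/(w + 4) + 4/w.
An antiderivative is F(w) = 4*log(w) + 3*log(w + 4).
Then F(5) - F(1) = (4*log(5) + 6*log(3)) - (3*log(5)) = log(5) + 6*log(3).

log(5) + 6*log(3)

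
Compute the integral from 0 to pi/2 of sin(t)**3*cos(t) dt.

1/4

Let u = sin(t), so du = cos(t) dt. When t = 0, u = 0; when t = pi/2, u = 1.
The integral becomes ∫ u**3 du from 0 to 1, with antiderivative u**4/4.
Back in t: F(t) = sin(t)**4/4.
Then F(pi/2) - F(0) = (1/4) - (0) = 1/4.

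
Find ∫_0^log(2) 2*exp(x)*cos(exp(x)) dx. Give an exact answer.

-2*sin(1) + 2*sin(2)

Let u = exp(x), so du = exp(x) dx. When x = 0, u = 1; when x = log(2), u = 2.
The integral becomes 2·∫ cos(u) du from 1 to 2, with antiderivative 2*sin(u).
Back in x: F(x) = 2*sin(exp(x)).
Then F(log(2)) - F(0) = (2*sin(2)) - (2*sin(1)) = -2*sin(1) + 2*sin(2).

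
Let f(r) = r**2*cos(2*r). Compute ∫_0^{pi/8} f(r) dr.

Integrate by parts twice (u = r^2, dv = cos(2*r) dr).
An antiderivative is F(r) = r**2*sin(2*r)/2 + r*cos(2*r)/2 - sin(2*r)/4.
Then F(pi/8) - F(0) = (sqrt(2)*(-32 + pi**2 + 8*pi)/256) - (0) = sqrt(2)*(-32 + pi**2 + 8*pi)/256.

sqrt(2)*(-32 + pi**2 + 8*pi)/256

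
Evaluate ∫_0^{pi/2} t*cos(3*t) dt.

-pi/6 - 1/9

Integrate by parts once (u = t, dv = cos(3*t) dt).
An antiderivative is F(t) = t*sin(3*t)/3 + cos(3*t)/9.
Then F(pi/2) - F(0) = (-pi/6) - (1/9) = -pi/6 - 1/9.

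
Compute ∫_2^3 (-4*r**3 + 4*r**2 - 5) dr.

By the power rule, an antiderivative is F(r) = -r**4 + 4*r**3/3 - 5*r.
Then F(3) - F(2) = (-60) - (-46/3) = -134/3.

-134/3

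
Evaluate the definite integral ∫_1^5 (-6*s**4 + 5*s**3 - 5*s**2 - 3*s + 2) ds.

By the power rule, an antiderivative is F(s) = -6*s**5/5 + 5*s**4/4 - 5*s**3/3 - 3*s**2/2 + 2*s.
Then F(5) - F(1) = (-38455/12) - (-67/60) = -48052/15.

-48052/15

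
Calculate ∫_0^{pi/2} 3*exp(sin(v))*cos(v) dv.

-3 + 3*E

Let u = sin(v), so du = cos(v) dv. When v = 0, u = 0; when v = pi/2, u = 1.
The integral becomes 3·∫ exp(u) du from 0 to 1, with antiderivative 3*exp(u).
Back in v: F(v) = 3*exp(sin(v)).
Then F(pi/2) - F(0) = (3*E) - (3) = -3 + 3*E.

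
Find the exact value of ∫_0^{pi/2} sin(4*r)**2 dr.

pi/4

Use the identity sin^2(4*r) = (1 - cos(8*r))/2.
An antiderivative is F(r) = r/2 - sin(8*r)/16.
Then F(pi/2) - F(0) = (pi/4) - (0) = pi/4.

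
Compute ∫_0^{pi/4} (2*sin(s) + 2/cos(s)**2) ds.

4 - sqrt(2)

An antiderivative is F(s) = -2*cos(s) + 2*tan(s).
Then F(pi/4) - F(0) = (2 - sqrt(2)) - (-2) = 4 - sqrt(2).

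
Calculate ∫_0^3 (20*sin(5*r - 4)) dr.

4*cos(4) - 4*cos(11)

Let u = 5*r - 4, so du = 5 dr. When r = 0, u = -4; when r = 3, u = 11.
The integral becomes 4·∫ sin(u) du from -4 to 11, with antiderivative -4*cos(u).
Back in r: F(r) = -4*cos(5*r - 4).
Then F(3) - F(0) = (-4*cos(11)) - (-4*cos(4)) = 4*cos(4) - 4*cos(11).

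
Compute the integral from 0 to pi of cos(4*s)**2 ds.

Use the identity cos^2(4*s) = (1 + cos(8*s))/2.
An antiderivative is F(s) = s/2 + sin(8*s)/16.
Then F(pi) - F(0) = (pi/2) - (0) = pi/2.

pi/2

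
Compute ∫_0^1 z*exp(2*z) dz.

1/4 + exp(2)/4

Integrate by parts once (u = z, dv = exp(2*z) dz).
An antiderivative is F(z) = (2*z - 1)*exp(2*z)/4.
Then F(1) - F(0) = (exp(2)/4) - (-1/4) = 1/4 + exp(2)/4.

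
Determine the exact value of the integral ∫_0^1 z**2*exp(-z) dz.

Integrate by parts twice (u = z^2, dv = exp(-z) dz).
An antiderivative is F(z) = (-z**2 - 2*z - 2)*exp(-z).
Then F(1) - F(0) = (-5*exp(-1)) - (-2) = 2 - 5*exp(-1).

2 - 5*exp(-1)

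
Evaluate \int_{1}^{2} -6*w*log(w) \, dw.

9/2 - 12*log(2)

Integrate by parts once (u = ln w, dv = -6*w dw).
An antiderivative is F(w) = -3*w**2*(2*log(w) - 1)/2.
Then F(2) - F(1) = (6 - 12*log(2)) - (3/2) = 9/2 - 12*log(2).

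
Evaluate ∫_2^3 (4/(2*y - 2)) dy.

log(4)

An antiderivative is F(y) = 2*log(2*y - 2).
Then F(3) - F(2) = (log(16)) - (log(4)) = log(4).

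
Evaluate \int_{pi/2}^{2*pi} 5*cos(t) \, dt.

-5

An antiderivative is F(t) = 5*sin(t).
Then F(2*pi) - F(pi/2) = (0) - (5) = -5.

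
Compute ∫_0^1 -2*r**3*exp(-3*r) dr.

-4/27 + 52*exp(-3)/27

Integrate by parts 3 times (u = r^3, dv = -2*exp(-3*r) dr).
An antiderivative is F(r) = (18*r**3 + 18*r**2 + 12*r + 4)*exp(-3*r)/27.
Then F(1) - F(0) = (52*exp(-3)/27) - (4/27) = -4/27 + 52*exp(-3)/27.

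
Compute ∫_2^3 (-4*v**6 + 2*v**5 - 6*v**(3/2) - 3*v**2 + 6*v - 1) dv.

By the power rule, an antiderivative is F(v) = -4*v**7/7 + v**6/3 - 12*v**(5/2)/5 - v**3 + 3*v**2 - v.
Then F(3) - F(2) = (-7068/7 - 108*sqrt(3)/5) - (-1046/21 - 48*sqrt(2)/5) = -20158/21 - 108*sqrt(3)/5 + 48*sqrt(2)/5.

-20158/21 - 108*sqrt(3)/5 + 48*sqrt(2)/5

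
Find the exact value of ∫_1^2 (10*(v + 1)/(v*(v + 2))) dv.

Factor the denominator: v**2 + 2*v = (v + 2)v.
Partial fractions: 10*(v + 1)/(v*(v + 2)) = 5/(v + 2) + 5/v.
An antiderivative is F(v) = 5*log(v) + 5*log(v + 2).
Then F(2) - F(1) = (15*log(2)) - (5*log(3)) = -5*log(3) + 15*log(2).

-5*log(3) + 15*log(2)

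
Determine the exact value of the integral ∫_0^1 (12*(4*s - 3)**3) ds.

-60

Let u = 4*s - 3, so du = 4 ds. When s = 0, u = -3; when s = 1, u = 1.
The integral becomes 3·∫ u**3 du from -3 to 1, with antiderivative 3*u**4/4.
Back in s: F(s) = 3*(4*s - 3)**4/4.
Then F(1) - F(0) = (3/4) - (243/4) = -60.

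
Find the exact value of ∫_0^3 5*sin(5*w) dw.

Let u = 5*w, so du = 5 dw. When w = 0, u = 0; when w = 3, u = 15.
The integral becomes ∫ sin(u) du from 0 to 15, with antiderivative -cos(u).
Back in w: F(w) = -cos(5*w).
Then F(3) - F(0) = (-cos(15)) - (-1) = 1 - cos(15).

1 - cos(15)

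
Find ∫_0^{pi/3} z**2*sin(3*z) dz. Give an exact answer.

-4/27 + pi**2/27

Integrate by parts twice (u = z^2, dv = sin(3*z) dz).
An antiderivative is F(z) = -z**2*cos(3*z)/3 + 2*z*sin(3*z)/9 + 2*cos(3*z)/27.
Then F(pi/3) - F(0) = (-2/27 + pi**2/27) - (2/27) = -4/27 + pi**2/27.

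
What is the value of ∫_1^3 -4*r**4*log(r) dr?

968/25 - 972*log(3)/5

Integrate by parts once (u = ln r, dv = -4*r**4 dr).
An antiderivative is F(r) = -4*r**5*(5*log(r) - 1)/25.
Then F(3) - F(1) = (972/25 - 972*log(3)/5) - (4/25) = 968/25 - 972*log(3)/5.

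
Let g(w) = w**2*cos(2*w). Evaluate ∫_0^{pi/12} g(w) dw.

-1/8 + pi**2/576 + sqrt(3)*pi/48

Integrate by parts twice (u = w^2, dv = cos(2*w) dw).
An antiderivative is F(w) = w**2*sin(2*w)/2 + w*cos(2*w)/2 - sin(2*w)/4.
Then F(pi/12) - F(0) = (-1/8 + pi**2/576 + sqrt(3)*pi/48) - (0) = -1/8 + pi**2/576 + sqrt(3)*pi/48.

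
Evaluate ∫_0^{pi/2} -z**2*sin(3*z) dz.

Integrate by parts twice (u = z^2, dv = -sin(3*z) dz).
An antiderivative is F(z) = z**2*cos(3*z)/3 - 2*z*sin(3*z)/9 - 2*cos(3*z)/27.
Then F(pi/2) - F(0) = (pi/9) - (-2/27) = 2/27 + pi/9.

2/27 + pi/9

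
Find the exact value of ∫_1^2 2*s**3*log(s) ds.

-15/8 + 8*log(2)

Integrate by parts once (u = ln s, dv = 2*s**3 ds).
An antiderivative is F(s) = s**4*(4*log(s) - 1)/8.
Then F(2) - F(1) = (-2 + 8*log(2)) - (-1/8) = -15/8 + 8*log(2).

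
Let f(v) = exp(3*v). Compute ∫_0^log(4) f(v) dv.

21

Let u = exp(v), so du = exp(v) dv. When v = 0, u = 1; when v = log(4), u = 4.
The integral becomes ∫ u**2 du from 1 to 4, with antiderivative u**3/3.
Back in v: F(v) = exp(3*v)/3.
Then F(log(4)) - F(0) = (64/3) - (1/3) = 21.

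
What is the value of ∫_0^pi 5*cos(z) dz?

0

An antiderivative is F(z) = 5*sin(z).
Then F(pi) - F(0) = (0) - (0) = 0.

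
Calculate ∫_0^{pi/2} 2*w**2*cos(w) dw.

Integrate by parts twice (u = w^2, dv = 2*cos(w) dw).
An antiderivative is F(w) = 2*w**2*sin(w) + 4*w*cos(w) - 4*sin(w).
Then F(pi/2) - F(0) = (-4 + pi**2/2) - (0) = -4 + pi**2/2.

-4 + pi**2/2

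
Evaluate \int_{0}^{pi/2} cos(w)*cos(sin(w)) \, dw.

sin(1)

Let u = sin(w), so du = cos(w) dw. When w = 0, u = 0; when w = pi/2, u = 1.
The integral becomes ∫ cos(u) du from 0 to 1, with antiderivative sin(u).
Back in w: F(w) = sin(sin(w)).
Then F(pi/2) - F(0) = (sin(1)) - (0) = sin(1).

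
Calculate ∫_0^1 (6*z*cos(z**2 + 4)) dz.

Let u = z**2 + 4, so du = 2*z dz. When z = 0, u = 4; when z = 1, u = 5.
The integral becomes 3·∫ cos(u) du from 4 to 5, with antiderivative 3*sin(u).
Back in z: F(z) = 3*sin(z**2 + 4).
Then F(1) - F(0) = (3*sin(5)) - (3*sin(4)) = 3*sin(5) - 3*sin(4).

3*sin(5) - 3*sin(4)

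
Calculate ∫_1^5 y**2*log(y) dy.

-124/9 + 125*log(5)/3

Integrate by parts once (u = ln y, dv = y**2 dy).
An antiderivative is F(y) = y**3*(3*log(y) - 1)/9.
Then F(5) - F(1) = (-125/9 + 125*log(5)/3) - (-1/9) = -124/9 + 125*log(5)/3.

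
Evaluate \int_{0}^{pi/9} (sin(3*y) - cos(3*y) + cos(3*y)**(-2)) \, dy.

An antiderivative is F(y) = -sin(3*y)/3 - cos(3*y)/3 + tan(3*y)/3.
Then F(pi/9) - F(0) = (-1/6 + sqrt(3)/6) - (-1/3) = 1/6 + sqrt(3)/6.

1/6 + sqrt(3)/6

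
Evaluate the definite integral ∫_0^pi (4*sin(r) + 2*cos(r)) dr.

8

An antiderivative is F(r) = 2*sin(r) - 4*cos(r).
Then F(pi) - F(0) = (4) - (-4) = 8.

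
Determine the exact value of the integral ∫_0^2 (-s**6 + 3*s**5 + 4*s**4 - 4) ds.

1096/35

By the power rule, an antiderivative is F(s) = -s**7/7 + s**6/2 + 4*s**5/5 - 4*s.
Then F(2) - F(0) = (1096/35) - (0) = 1096/35.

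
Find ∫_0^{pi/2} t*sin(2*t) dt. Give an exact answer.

Integrate by parts once (u = t, dv = sin(2*t) dt).
An antiderivative is F(t) = -t*cos(2*t)/2 + sin(2*t)/4.
Then F(pi/2) - F(0) = (pi/4) - (0) = pi/4.

pi/4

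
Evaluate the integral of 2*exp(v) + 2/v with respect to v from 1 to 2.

An antiderivative is F(v) = 2*exp(v) + 2*log(v).
Then F(2) - F(1) = (2*log(2) + 2*exp(2)) - (2*exp(1)) = -2*exp(1) + 2*log(2) + 2*exp(2).

-2*exp(1) + 2*log(2) + 2*exp(2)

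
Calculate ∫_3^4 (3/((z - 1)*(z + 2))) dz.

log(5/4)

Factor the denominator: z**2 + z - 2 = (z + 2)(z - 1).
Partial fractions: 3/((z - 1)*(z + 2)) = -1/(z + 2) + 1/(z - 1).
An antiderivative is F(z) = log(z - 1) - log(z + 2).
Then F(4) - F(3) = (-log(2)) - (log(2/5)) = log(5/4).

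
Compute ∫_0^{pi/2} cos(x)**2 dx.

pi/4

Use the identity cos^2(x) = (1 + cos(2*x))/2.
An antiderivative is F(x) = x/2 + sin(2*x)/4.
Then F(pi/2) - F(0) = (pi/4) - (0) = pi/4.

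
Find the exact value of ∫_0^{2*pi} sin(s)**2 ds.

pi

Use the identity sin^2(s) = (1 - cos(2*s))/2.
An antiderivative is F(s) = s/2 - sin(2*s)/4.
Then F(2*pi) - F(0) = (pi) - (0) = pi.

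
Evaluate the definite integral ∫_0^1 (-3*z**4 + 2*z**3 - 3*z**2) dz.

By the power rule, an antiderivative is F(z) = -3*z**5/5 + z**4/2 - z**3.
Then F(1) - F(0) = (-11/10) - (0) = -11/10.

-11/10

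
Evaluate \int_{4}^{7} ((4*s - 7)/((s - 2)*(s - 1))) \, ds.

Factor the denominator: s**2 - 3*s + 2 = (s - 1)(s - 2).
Partial fractions: (4*s - 7)/((s - 2)*(s - 1)) = 3/(s - 1) + 1/(s - 2).
An antiderivative is F(s) = log(s - 2) + 3*log(s - 1).
Then F(7) - F(4) = (log(5) + 3*log(2) + 3*log(3)) - (log(54)) = log(20).

log(20)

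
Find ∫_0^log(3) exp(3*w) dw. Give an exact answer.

Let u = exp(w), so du = exp(w) dw. When w = 0, u = 1; when w = log(3), u = 3.
The integral becomes ∫ u**2 du from 1 to 3, with antiderivative u**3/3.
Back in w: F(w) = exp(3*w)/3.
Then F(log(3)) - F(0) = (9) - (1/3) = 26/3.

26/3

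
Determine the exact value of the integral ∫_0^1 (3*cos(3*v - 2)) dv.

sin(1) + sin(2)

Let u = 3*v - 2, so du = 3 dv. When v = 0, u = -2; when v = 1, u = 1.
The integral becomes ∫ cos(u) du from -2 to 1, with antiderivative sin(u).
Back in v: F(v) = sin(3*v - 2).
Then F(1) - F(0) = (sin(1)) - (-sin(2)) = sin(1) + sin(2).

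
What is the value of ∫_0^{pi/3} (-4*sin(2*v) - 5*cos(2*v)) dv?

-3 - 5*sqrt(3)/4

An antiderivative is F(v) = -5*sin(2*v)/2 + 2*cos(2*v).
Then F(pi/3) - F(0) = (-5*sqrt(3)/4 - 1) - (2) = -3 - 5*sqrt(3)/4.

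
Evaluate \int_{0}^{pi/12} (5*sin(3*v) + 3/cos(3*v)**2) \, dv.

An antiderivative is F(v) = -5*cos(3*v)/3 + tan(3*v).
Then F(pi/12) - F(0) = (1 - 5*sqrt(2)/6) - (-5/3) = 8/3 - 5*sqrt(2)/6.

8/3 - 5*sqrt(2)/6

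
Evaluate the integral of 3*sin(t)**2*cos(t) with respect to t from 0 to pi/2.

1

Let u = sin(t), so du = cos(t) dt. When t = 0, u = 0; when t = pi/2, u = 1.
The integral becomes 3·∫ u**2 du from 0 to 1, with antiderivative u**3.
Back in t: F(t) = sin(t)**3.
Then F(pi/2) - F(0) = (1) - (0) = 1.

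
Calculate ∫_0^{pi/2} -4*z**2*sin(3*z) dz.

Integrate by parts twice (u = z^2, dv = -4*sin(3*z) dz).
An antiderivative is F(z) = 4*z**2*cos(3*z)/3 - 8*z*sin(3*z)/9 - 8*cos(3*z)/27.
Then F(pi/2) - F(0) = (4*pi/9) - (-8/27) = 8/27 + 4*pi/9.

8/27 + 4*pi/9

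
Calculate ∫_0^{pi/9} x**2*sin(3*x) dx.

Integrate by parts twice (u = x^2, dv = sin(3*x) dx).
An antiderivative is F(x) = -x**2*cos(3*x)/3 + 2*x*sin(3*x)/9 + 2*cos(3*x)/27.
Then F(pi/9) - F(0) = (-pi**2/486 + 1/27 + sqrt(3)*pi/81) - (2/27) = -1/27 - pi**2/486 + sqrt(3)*pi/81.

-1/27 - pi**2/486 + sqrt(3)*pi/81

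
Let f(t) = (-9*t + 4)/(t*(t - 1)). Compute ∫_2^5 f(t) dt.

Factor the denominator: t**2 - t = t(t - 1).
Partial fractions: (-9*t + 4)/(t*(t - 1)) = -4/t - 5/(t - 1).
An antiderivative is F(t) = -4*log(t) - 5*log(t - 1).
Then F(5) - F(2) = (-10*log(2) - 4*log(5)) - (-log(16)) = -4*log(5) - 6*log(2).

-4*log(5) - 6*log(2)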